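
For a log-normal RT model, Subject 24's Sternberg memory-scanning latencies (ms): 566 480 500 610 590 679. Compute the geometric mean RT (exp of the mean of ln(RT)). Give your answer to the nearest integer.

567 ms

ln(RT): 6.3386, 6.1738, 6.2146, 6.4135, 6.3801, 6.5206
Mean ln(RT) = 38.0412/6 = 6.34020
Geometric mean = exp(6.34020) = 566.91 ms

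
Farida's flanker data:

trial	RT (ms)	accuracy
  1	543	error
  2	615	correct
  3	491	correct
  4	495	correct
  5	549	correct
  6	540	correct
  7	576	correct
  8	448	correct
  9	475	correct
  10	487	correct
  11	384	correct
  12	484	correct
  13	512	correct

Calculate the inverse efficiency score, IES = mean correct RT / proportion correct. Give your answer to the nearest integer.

Correct trials (n=12): 615, 491, 495, 549, 540, 576, 448, 475, 487, 384, 484, 512
Mean correct RT = 6056/12 = 504.6667 ms
Proportion correct = 12/13
IES = 504.6667 / (12/13) = 546.722 ms

547 ms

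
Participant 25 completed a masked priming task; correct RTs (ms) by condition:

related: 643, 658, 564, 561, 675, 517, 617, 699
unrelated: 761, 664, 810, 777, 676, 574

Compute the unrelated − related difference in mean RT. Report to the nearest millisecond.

M(related) = 4934/8 = 616.750
M(unrelated) = 4262/6 = 710.333
Difference = 710.333 − 616.750 = 93.583 ms

94 ms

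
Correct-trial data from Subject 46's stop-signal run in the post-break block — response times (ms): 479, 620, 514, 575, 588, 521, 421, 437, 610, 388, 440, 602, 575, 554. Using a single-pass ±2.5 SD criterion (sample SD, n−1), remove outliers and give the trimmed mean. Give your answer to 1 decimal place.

n = 14, ΣRT = 7324, M = 523.143
Σ(x−M)² = 78747.71; s = √(78747.71/13) = 77.830
Cutoffs: 523.143 ± 2.5·77.830 → [328.6, 717.7]
No RTs fall outside the cutoffs; all 14 retained. Mean = 7324/14 = 523.143

523.1 ms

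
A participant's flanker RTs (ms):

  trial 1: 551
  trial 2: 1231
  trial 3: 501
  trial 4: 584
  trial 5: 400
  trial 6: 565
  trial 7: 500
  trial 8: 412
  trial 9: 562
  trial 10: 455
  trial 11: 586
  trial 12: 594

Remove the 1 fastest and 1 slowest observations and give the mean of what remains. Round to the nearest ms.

531 ms

Sorted: 400, 412, 455, 500, 501, 551, 562, 565, 584, 586, 594, 1231
Drop lowest 1 (400) and highest 1 (1231)
Remaining (n=10): Σ = 5310, mean = 5310/10 = 531.000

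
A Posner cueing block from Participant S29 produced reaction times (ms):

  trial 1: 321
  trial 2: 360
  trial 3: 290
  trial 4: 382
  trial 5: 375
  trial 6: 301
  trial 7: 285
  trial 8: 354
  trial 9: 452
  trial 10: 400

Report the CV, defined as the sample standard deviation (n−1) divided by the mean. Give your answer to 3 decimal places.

n = 10, Σ = 3520, M = 352.0000
Σ(x−M)² = 25696.000; s = √(25696.000/9) = 53.4332
CV = 53.4332 / 352.0000 = 0.15180

0.152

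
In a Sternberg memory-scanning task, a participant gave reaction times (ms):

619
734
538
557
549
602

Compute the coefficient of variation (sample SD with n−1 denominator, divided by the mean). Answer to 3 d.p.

n = 6, Σ = 3599, M = 599.8333
Σ(x−M)² = 26614.833; s = √(26614.833/5) = 72.9587
CV = 72.9587 / 599.8333 = 0.12163

0.122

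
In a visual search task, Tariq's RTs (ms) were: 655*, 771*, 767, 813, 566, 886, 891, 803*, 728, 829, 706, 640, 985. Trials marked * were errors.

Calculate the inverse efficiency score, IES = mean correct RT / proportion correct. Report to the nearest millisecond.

Correct trials (n=10): 767, 813, 566, 886, 891, 728, 829, 706, 640, 985
Mean correct RT = 7811/10 = 781.1000 ms
Proportion correct = 10/13
IES = 781.1000 / (10/13) = 1015.430 ms

1015 ms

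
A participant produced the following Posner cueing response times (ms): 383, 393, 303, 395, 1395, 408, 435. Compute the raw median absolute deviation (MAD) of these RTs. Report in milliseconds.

13 ms

Sorted: 303, 383, 393, 395, 408, 435, 1395 → median = 395
|x − 395|: 12, 2, 92, 0, 1000, 13, 40
Sorted deviations: 0, 2, 12, 13, 40, 92, 1000 → MAD = 13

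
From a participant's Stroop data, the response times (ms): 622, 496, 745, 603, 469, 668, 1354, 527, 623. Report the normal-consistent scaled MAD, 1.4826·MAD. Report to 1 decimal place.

140.8 ms

Sorted: 469, 496, 527, 603, 622, 623, 668, 745, 1354 → median = 622
|x − 622| sorted: 0, 1, 19, 46, 95, 123, 126, 153, 732 → MAD = 95
Robust SD ≈ 1.4826 × 95 = 140.847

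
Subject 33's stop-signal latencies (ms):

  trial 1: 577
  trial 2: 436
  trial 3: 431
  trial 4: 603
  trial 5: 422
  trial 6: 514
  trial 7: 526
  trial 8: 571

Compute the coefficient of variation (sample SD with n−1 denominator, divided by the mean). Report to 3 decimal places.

n = 8, Σ = 4080, M = 510.0000
Σ(x−M)² = 36592.000; s = √(36592.000/7) = 72.3010
CV = 72.3010 / 510.0000 = 0.14177

0.142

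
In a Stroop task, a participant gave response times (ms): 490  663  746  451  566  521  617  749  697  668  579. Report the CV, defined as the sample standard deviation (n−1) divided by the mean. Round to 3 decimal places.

n = 11, Σ = 6747, M = 613.3636
Σ(x−M)² = 101982.545; s = √(101982.545/10) = 100.9864
CV = 100.9864 / 613.3636 = 0.16464

0.165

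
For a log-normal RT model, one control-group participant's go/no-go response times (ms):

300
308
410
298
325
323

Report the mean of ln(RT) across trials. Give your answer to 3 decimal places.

ln(RT): 5.7038, 5.7301, 6.0162, 5.6971, 5.7838, 5.7777
Σ ln(RT) = 34.7086
Mean = 34.7086/6 = 5.78477

5.785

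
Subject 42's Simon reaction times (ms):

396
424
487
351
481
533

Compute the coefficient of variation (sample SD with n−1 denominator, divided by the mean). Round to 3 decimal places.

0.151

n = 6, Σ = 2672, M = 445.3333
Σ(x−M)² = 22481.333; s = √(22481.333/5) = 67.0542
CV = 67.0542 / 445.3333 = 0.15057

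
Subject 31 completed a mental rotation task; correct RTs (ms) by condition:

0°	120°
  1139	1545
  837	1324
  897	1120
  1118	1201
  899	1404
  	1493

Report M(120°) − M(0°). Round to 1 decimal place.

369.8 ms

M(0°) = 4890/5 = 978.000
M(120°) = 8087/6 = 1347.833
Difference = 1347.833 − 978.000 = 369.833 ms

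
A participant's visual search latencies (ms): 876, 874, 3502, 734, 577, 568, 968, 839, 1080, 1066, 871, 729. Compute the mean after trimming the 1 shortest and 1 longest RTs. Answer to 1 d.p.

Sorted: 568, 577, 729, 734, 839, 871, 874, 876, 968, 1066, 1080, 3502
Drop lowest 1 (568) and highest 1 (3502)
Remaining (n=10): Σ = 8614, mean = 8614/10 = 861.400

861.4 ms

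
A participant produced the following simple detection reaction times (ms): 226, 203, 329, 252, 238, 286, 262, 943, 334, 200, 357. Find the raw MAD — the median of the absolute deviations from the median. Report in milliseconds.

Sorted: 200, 203, 226, 238, 252, 262, 286, 329, 334, 357, 943 → median = 262
|x − 262|: 36, 59, 67, 10, 24, 24, 0, 681, 72, 62, 95
Sorted deviations: 0, 10, 24, 24, 36, 59, 62, 67, 72, 95, 681 → MAD = 59

59 ms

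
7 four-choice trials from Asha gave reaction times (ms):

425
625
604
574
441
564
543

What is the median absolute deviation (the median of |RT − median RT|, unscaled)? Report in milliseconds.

40 ms

Sorted: 425, 441, 543, 564, 574, 604, 625 → median = 564
|x − 564|: 139, 61, 40, 10, 123, 0, 21
Sorted deviations: 0, 10, 21, 40, 61, 123, 139 → MAD = 40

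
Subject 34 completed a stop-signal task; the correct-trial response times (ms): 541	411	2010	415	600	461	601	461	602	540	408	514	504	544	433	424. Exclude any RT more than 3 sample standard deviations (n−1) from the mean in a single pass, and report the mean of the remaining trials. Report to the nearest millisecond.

n = 16, ΣRT = 9469, M = 591.812
Σ(x−M)² = 2218178.44; s = √(2218178.44/15) = 384.550
Cutoffs: 591.812 ± 3·384.550 → [-561.8, 1745.5]
Outside: 2010 → excluded.
Retained (n=15): Σ = 7459, mean = 7459/15 = 497.267

497 ms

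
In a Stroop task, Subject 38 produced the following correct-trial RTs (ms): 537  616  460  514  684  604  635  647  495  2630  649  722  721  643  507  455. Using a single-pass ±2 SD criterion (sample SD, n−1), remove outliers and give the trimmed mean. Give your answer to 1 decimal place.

592.6 ms

n = 16, ΣRT = 11519, M = 719.938
Σ(x−M)² = 4006940.94; s = √(4006940.94/15) = 516.846
Cutoffs: 719.938 ± 2·516.846 → [-313.8, 1753.6]
Outside: 2630 → excluded.
Retained (n=15): Σ = 8889, mean = 8889/15 = 592.600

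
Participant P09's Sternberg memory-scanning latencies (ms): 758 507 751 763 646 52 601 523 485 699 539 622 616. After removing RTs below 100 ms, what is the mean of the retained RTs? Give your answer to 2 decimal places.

625.83 ms

Excluded: 52
Retained (n=12): Σ = 7510
Mean = 7510/12 = 625.8333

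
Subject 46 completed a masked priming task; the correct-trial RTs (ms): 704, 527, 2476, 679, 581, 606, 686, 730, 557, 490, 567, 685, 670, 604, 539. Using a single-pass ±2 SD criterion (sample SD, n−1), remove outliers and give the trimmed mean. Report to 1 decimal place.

616.1 ms

n = 15, ΣRT = 11101, M = 740.067
Σ(x−M)² = 3303074.93; s = √(3303074.93/14) = 485.730
Cutoffs: 740.067 ± 2·485.730 → [-231.4, 1711.5]
Outside: 2476 → excluded.
Retained (n=14): Σ = 8625, mean = 8625/14 = 616.071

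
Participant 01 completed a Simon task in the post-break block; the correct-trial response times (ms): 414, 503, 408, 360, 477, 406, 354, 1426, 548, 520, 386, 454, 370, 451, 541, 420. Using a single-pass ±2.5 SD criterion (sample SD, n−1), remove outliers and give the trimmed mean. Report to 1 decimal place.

n = 16, ΣRT = 8038, M = 502.375
Σ(x−M)² = 968733.75; s = √(968733.75/15) = 254.130
Cutoffs: 502.375 ± 2.5·254.130 → [-133.0, 1137.7]
Outside: 1426 → excluded.
Retained (n=15): Σ = 6612, mean = 6612/15 = 440.800

440.8 ms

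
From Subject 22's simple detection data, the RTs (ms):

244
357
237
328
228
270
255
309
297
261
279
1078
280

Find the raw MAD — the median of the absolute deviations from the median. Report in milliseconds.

Sorted: 228, 237, 244, 255, 261, 270, 279, 280, 297, 309, 328, 357, 1078 → median = 279
|x − 279|: 35, 78, 42, 49, 51, 9, 24, 30, 18, 18, 0, 799, 1
Sorted deviations: 0, 1, 9, 18, 18, 24, 30, 35, 42, 49, 51, 78, 799 → MAD = 30

30 ms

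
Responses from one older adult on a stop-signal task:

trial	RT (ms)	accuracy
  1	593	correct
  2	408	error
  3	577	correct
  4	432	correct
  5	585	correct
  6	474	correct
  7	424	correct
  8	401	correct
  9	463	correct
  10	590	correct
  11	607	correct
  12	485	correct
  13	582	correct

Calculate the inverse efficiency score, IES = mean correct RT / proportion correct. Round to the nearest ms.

561 ms

Correct trials (n=12): 593, 577, 432, 585, 474, 424, 401, 463, 590, 607, 485, 582
Mean correct RT = 6213/12 = 517.7500 ms
Proportion correct = 12/13
IES = 517.7500 / (12/13) = 560.896 ms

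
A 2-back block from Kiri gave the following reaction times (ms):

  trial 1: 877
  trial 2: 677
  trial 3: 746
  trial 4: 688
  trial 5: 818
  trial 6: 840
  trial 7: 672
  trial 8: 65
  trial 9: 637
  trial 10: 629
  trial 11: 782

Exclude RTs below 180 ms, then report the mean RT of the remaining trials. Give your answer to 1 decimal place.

736.6 ms

Excluded: 65
Retained (n=10): Σ = 7366
Mean = 7366/10 = 736.6000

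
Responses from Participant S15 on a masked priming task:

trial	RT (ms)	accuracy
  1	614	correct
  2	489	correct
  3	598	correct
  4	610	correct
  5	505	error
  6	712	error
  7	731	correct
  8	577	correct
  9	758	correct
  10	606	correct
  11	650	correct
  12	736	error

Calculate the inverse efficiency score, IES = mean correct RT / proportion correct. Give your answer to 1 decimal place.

Correct trials (n=9): 614, 489, 598, 610, 731, 577, 758, 606, 650
Mean correct RT = 5633/9 = 625.8889 ms
Proportion correct = 9/12
IES = 625.8889 / (9/12) = 834.519 ms

834.5 ms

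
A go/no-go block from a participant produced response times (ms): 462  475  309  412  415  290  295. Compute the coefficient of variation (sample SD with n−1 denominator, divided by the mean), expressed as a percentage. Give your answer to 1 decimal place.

21.1%

n = 7, Σ = 2658, M = 379.7143
Σ(x−M)² = 38363.429; s = √(38363.429/6) = 79.9619
CV = 79.9619 / 379.7143 = 0.21058 = 21.058%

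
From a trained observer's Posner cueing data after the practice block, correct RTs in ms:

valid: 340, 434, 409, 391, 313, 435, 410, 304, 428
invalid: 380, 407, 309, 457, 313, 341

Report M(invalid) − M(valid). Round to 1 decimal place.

-17.1 ms

M(valid) = 3464/9 = 384.889
M(invalid) = 2207/6 = 367.833
Difference = 367.833 − 384.889 = -17.056 ms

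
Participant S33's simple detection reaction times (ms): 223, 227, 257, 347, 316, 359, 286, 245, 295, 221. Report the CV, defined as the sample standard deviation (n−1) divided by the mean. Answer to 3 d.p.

0.184

n = 10, Σ = 2776, M = 277.6000
Σ(x−M)² = 23522.400; s = √(23522.400/9) = 51.1234
CV = 51.1234 / 277.6000 = 0.18416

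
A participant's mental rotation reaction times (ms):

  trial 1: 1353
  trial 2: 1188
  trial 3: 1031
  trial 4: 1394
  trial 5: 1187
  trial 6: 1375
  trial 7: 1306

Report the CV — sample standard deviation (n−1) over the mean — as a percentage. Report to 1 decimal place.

10.5%

n = 7, Σ = 8834, M = 1262.0000
Σ(x−M)² = 104872.000; s = √(104872.000/6) = 132.2069
CV = 132.2069 / 1262.0000 = 0.10476 = 10.476%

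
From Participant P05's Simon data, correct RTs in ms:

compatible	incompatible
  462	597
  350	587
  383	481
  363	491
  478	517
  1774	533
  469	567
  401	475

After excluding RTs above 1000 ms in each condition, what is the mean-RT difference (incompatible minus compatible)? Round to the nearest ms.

116 ms

compatible: exclude 1774
M(compatible) = 2906/7 = 415.143
M(incompatible) = 4248/8 = 531.000
Difference = 531.000 − 415.143 = 115.857 ms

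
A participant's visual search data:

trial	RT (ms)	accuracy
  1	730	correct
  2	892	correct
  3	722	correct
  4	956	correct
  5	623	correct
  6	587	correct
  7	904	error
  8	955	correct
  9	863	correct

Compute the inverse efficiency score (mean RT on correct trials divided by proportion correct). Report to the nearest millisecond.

Correct trials (n=8): 730, 892, 722, 956, 623, 587, 955, 863
Mean correct RT = 6328/8 = 791.0000 ms
Proportion correct = 8/9
IES = 791.0000 / (8/9) = 889.875 ms

890 ms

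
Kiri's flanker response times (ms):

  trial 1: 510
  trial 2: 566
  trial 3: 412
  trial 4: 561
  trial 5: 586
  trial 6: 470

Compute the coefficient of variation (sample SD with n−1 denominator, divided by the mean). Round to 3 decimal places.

0.129

n = 6, Σ = 3105, M = 517.5000
Σ(x−M)² = 22379.500; s = √(22379.500/5) = 66.9022
CV = 66.9022 / 517.5000 = 0.12928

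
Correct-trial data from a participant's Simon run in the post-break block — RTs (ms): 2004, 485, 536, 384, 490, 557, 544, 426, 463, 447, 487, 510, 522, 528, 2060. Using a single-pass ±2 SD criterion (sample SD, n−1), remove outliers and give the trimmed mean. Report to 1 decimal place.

n = 15, ΣRT = 10443, M = 696.200
Σ(x−M)² = 4149652.40; s = √(4149652.40/14) = 544.430
Cutoffs: 696.200 ± 2·544.430 → [-392.7, 1785.1]
Outside: 2004, 2060 → excluded.
Retained (n=13): Σ = 6379, mean = 6379/13 = 490.692

490.7 ms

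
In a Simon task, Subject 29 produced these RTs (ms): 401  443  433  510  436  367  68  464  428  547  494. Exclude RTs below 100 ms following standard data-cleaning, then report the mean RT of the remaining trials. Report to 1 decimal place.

452.3 ms

Excluded: 68
Retained (n=10): Σ = 4523
Mean = 4523/10 = 452.3000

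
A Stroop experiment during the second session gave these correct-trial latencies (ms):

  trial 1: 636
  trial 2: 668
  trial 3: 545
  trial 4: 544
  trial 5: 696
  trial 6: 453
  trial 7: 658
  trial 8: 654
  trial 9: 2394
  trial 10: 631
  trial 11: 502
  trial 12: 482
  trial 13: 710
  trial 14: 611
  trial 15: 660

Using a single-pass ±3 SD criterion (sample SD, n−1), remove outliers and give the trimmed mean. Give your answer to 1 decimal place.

603.6 ms

n = 15, ΣRT = 10844, M = 722.933
Σ(x−M)² = 3081242.93; s = √(3081242.93/14) = 469.136
Cutoffs: 722.933 ± 3·469.136 → [-684.5, 2130.3]
Outside: 2394 → excluded.
Retained (n=14): Σ = 8450, mean = 8450/14 = 603.571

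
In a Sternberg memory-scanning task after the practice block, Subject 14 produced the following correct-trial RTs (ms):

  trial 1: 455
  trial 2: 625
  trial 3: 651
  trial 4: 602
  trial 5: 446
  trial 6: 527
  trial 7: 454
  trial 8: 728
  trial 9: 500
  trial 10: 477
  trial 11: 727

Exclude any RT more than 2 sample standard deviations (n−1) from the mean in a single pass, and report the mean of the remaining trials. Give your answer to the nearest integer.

563 ms

n = 11, ΣRT = 6192, M = 562.909
Σ(x−M)² = 117124.91; s = √(117124.91/10) = 108.224
Cutoffs: 562.909 ± 2·108.224 → [346.5, 779.4]
No RTs fall outside the cutoffs; all 11 retained. Mean = 6192/11 = 562.909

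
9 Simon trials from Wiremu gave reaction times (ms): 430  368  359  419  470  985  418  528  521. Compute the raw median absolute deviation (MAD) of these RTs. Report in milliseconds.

62 ms

Sorted: 359, 368, 418, 419, 430, 470, 521, 528, 985 → median = 430
|x − 430|: 0, 62, 71, 11, 40, 555, 12, 98, 91
Sorted deviations: 0, 11, 12, 40, 62, 71, 91, 98, 555 → MAD = 62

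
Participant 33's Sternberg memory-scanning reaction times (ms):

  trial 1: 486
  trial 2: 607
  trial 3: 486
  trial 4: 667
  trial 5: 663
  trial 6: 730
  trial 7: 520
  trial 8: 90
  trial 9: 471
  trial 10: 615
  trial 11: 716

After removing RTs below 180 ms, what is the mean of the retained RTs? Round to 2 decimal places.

Excluded: 90
Retained (n=10): Σ = 5961
Mean = 5961/10 = 596.1000

596.10 ms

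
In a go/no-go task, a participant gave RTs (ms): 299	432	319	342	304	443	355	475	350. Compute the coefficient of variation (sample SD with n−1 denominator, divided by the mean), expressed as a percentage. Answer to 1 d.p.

n = 9, Σ = 3319, M = 368.7778
Σ(x−M)² = 33591.556; s = √(33591.556/8) = 64.7993
CV = 64.7993 / 368.7778 = 0.17571 = 17.571%

17.6%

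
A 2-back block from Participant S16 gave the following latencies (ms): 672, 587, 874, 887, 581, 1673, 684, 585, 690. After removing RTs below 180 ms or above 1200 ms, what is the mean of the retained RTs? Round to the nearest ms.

Excluded: 1673
Retained (n=8): Σ = 5560
Mean = 5560/8 = 695.0000

695 ms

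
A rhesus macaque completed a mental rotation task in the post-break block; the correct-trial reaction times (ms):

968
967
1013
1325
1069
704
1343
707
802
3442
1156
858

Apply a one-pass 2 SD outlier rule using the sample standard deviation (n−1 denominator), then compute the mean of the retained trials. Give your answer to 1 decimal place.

n = 12, ΣRT = 14354, M = 1196.167
Σ(x−M)² = 5989073.67; s = √(5989073.67/11) = 737.876
Cutoffs: 1196.167 ± 2·737.876 → [-279.6, 2671.9]
Outside: 3442 → excluded.
Retained (n=11): Σ = 10912, mean = 10912/11 = 992.000

992.0 ms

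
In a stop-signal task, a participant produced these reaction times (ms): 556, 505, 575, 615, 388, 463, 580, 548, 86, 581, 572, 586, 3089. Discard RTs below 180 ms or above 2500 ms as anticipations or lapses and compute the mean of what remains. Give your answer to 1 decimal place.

Excluded: 86, 3089
Retained (n=11): Σ = 5969
Mean = 5969/11 = 542.6364

542.6 ms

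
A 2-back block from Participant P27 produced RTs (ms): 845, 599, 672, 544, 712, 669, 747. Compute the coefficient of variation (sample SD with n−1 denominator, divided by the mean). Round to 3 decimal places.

0.144

n = 7, Σ = 4788, M = 684.0000
Σ(x−M)² = 57868.000; s = √(57868.000/6) = 98.2073
CV = 98.2073 / 684.0000 = 0.14358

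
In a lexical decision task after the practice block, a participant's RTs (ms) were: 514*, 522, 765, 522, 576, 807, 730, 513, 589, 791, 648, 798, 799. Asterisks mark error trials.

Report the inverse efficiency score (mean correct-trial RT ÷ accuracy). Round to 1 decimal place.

727.6 ms

Correct trials (n=12): 522, 765, 522, 576, 807, 730, 513, 589, 791, 648, 798, 799
Mean correct RT = 8060/12 = 671.6667 ms
Proportion correct = 12/13
IES = 671.6667 / (12/13) = 727.639 ms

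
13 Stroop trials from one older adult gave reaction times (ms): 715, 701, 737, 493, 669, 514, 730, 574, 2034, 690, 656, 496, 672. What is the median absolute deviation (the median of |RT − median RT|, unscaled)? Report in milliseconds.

58 ms

Sorted: 493, 496, 514, 574, 656, 669, 672, 690, 701, 715, 730, 737, 2034 → median = 672
|x − 672|: 43, 29, 65, 179, 3, 158, 58, 98, 1362, 18, 16, 176, 0
Sorted deviations: 0, 3, 16, 18, 29, 43, 58, 65, 98, 158, 176, 179, 1362 → MAD = 58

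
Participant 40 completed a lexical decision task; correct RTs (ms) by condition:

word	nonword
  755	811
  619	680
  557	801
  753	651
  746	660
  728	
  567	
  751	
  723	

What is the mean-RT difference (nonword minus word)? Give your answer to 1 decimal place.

M(word) = 6199/9 = 688.778
M(nonword) = 3603/5 = 720.600
Difference = 720.600 − 688.778 = 31.822 ms

31.8 ms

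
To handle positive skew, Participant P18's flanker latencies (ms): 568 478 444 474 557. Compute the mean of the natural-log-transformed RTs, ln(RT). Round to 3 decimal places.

ln(RT): 6.3421, 6.1696, 6.0958, 6.1612, 6.3226
Σ ln(RT) = 31.0913
Mean = 31.0913/5 = 6.21827

6.218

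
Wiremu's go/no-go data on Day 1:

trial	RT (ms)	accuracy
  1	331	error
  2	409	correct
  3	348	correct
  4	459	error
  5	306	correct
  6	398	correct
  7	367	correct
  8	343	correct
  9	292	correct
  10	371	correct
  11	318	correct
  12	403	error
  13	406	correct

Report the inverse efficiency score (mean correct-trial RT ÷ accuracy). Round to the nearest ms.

463 ms

Correct trials (n=10): 409, 348, 306, 398, 367, 343, 292, 371, 318, 406
Mean correct RT = 3558/10 = 355.8000 ms
Proportion correct = 10/13
IES = 355.8000 / (10/13) = 462.540 ms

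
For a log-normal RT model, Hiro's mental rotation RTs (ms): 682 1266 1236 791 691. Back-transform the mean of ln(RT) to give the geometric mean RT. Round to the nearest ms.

ln(RT): 6.5250, 7.1436, 7.1196, 6.6733, 6.5381
Mean ln(RT) = 33.9997/5 = 6.79994
Geometric mean = exp(6.79994) = 897.80 ms

898 ms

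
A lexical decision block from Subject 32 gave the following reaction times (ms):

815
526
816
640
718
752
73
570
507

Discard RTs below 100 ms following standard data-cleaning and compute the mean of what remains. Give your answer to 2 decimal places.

Excluded: 73
Retained (n=8): Σ = 5344
Mean = 5344/8 = 668.0000

668.00 ms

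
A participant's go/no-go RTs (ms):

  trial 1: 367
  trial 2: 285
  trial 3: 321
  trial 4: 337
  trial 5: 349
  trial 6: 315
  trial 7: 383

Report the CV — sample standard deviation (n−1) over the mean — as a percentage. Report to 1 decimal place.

9.9%

n = 7, Σ = 2357, M = 336.7143
Σ(x−M)² = 6603.429; s = √(6603.429/6) = 33.1749
CV = 33.1749 / 336.7143 = 0.09853 = 9.853%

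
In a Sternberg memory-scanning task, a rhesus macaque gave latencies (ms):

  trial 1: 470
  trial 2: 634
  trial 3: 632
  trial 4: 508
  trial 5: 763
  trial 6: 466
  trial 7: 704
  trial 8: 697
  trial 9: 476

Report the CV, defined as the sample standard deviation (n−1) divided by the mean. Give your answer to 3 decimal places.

n = 9, Σ = 5350, M = 594.4444
Σ(x−M)² = 107392.222; s = √(107392.222/8) = 115.8621
CV = 115.8621 / 594.4444 = 0.19491

0.195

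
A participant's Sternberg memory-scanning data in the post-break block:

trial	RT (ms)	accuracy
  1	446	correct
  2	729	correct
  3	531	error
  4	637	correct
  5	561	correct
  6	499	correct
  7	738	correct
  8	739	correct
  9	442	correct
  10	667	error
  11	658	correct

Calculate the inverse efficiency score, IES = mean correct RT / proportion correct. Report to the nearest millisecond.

Correct trials (n=9): 446, 729, 637, 561, 499, 738, 739, 442, 658
Mean correct RT = 5449/9 = 605.4444 ms
Proportion correct = 9/11
IES = 605.4444 / (9/11) = 739.988 ms

740 ms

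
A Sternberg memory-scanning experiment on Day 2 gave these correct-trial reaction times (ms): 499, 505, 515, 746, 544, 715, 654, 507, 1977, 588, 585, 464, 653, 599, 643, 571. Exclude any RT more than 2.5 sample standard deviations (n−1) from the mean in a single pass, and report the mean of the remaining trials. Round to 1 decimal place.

585.9 ms

n = 16, ΣRT = 10765, M = 672.812
Σ(x−M)² = 1911360.44; s = √(1911360.44/15) = 356.965
Cutoffs: 672.812 ± 2.5·356.965 → [-219.6, 1565.2]
Outside: 1977 → excluded.
Retained (n=15): Σ = 8788, mean = 8788/15 = 585.867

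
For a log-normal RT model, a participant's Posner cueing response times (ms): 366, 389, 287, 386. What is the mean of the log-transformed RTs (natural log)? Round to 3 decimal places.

5.870

ln(RT): 5.9026, 5.9636, 5.6595, 5.9558
Σ ln(RT) = 23.4815
Mean = 23.4815/4 = 5.87038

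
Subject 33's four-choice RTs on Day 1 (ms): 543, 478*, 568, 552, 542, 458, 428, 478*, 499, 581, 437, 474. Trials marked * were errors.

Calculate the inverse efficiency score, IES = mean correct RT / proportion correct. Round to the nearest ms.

Correct trials (n=10): 543, 568, 552, 542, 458, 428, 499, 581, 437, 474
Mean correct RT = 5082/10 = 508.2000 ms
Proportion correct = 10/12
IES = 508.2000 / (10/12) = 609.840 ms

610 ms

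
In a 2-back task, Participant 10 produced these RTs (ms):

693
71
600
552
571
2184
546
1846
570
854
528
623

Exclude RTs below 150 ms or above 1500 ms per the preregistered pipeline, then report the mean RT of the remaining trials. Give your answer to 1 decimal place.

Excluded: 71, 1846, 2184
Retained (n=9): Σ = 5537
Mean = 5537/9 = 615.2222

615.2 ms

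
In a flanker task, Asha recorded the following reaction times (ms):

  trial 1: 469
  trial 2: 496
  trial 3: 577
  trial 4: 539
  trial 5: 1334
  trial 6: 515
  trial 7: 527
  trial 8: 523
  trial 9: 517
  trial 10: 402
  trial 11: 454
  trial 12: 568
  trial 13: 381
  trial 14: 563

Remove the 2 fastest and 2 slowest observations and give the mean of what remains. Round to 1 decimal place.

517.1 ms

Sorted: 381, 402, 454, 469, 496, 515, 517, 523, 527, 539, 563, 568, 577, 1334
Drop lowest 2 (381, 402) and highest 2 (577, 1334)
Remaining (n=10): Σ = 5171, mean = 5171/10 = 517.100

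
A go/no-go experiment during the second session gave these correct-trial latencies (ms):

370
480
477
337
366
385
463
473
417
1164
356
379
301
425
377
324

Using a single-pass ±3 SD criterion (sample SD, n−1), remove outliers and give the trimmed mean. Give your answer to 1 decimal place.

n = 16, ΣRT = 7094, M = 443.375
Σ(x−M)² = 600867.75; s = √(600867.75/15) = 200.145
Cutoffs: 443.375 ± 3·200.145 → [-157.1, 1043.8]
Outside: 1164 → excluded.
Retained (n=15): Σ = 5930, mean = 5930/15 = 395.333

395.3 ms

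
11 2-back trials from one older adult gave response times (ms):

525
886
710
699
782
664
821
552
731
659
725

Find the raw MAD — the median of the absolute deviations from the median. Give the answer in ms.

51 ms

Sorted: 525, 552, 659, 664, 699, 710, 725, 731, 782, 821, 886 → median = 710
|x − 710|: 185, 176, 0, 11, 72, 46, 111, 158, 21, 51, 15
Sorted deviations: 0, 11, 15, 21, 46, 51, 72, 111, 158, 176, 185 → MAD = 51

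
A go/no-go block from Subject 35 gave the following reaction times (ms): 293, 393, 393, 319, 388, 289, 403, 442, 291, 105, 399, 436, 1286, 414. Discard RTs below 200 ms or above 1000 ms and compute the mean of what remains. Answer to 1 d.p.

Excluded: 105, 1286
Retained (n=12): Σ = 4460
Mean = 4460/12 = 371.6667

371.7 ms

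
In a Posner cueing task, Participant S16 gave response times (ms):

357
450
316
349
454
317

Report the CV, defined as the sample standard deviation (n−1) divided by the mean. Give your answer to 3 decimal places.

n = 6, Σ = 2243, M = 373.8333
Σ(x−M)² = 19702.833; s = √(19702.833/5) = 62.7739
CV = 62.7739 / 373.8333 = 0.16792

0.168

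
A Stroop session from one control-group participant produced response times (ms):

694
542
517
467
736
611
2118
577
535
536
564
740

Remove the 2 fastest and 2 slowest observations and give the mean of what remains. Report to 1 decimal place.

599.4 ms

Sorted: 467, 517, 535, 536, 542, 564, 577, 611, 694, 736, 740, 2118
Drop lowest 2 (467, 517) and highest 2 (740, 2118)
Remaining (n=8): Σ = 4795, mean = 4795/8 = 599.375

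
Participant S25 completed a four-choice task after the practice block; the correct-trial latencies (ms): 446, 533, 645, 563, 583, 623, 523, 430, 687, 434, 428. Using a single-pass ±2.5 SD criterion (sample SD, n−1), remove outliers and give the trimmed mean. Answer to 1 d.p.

535.9 ms

n = 11, ΣRT = 5895, M = 535.909
Σ(x−M)² = 86770.91; s = √(86770.91/10) = 93.151
Cutoffs: 535.909 ± 2.5·93.151 → [303.0, 768.8]
No RTs fall outside the cutoffs; all 11 retained. Mean = 5895/11 = 535.909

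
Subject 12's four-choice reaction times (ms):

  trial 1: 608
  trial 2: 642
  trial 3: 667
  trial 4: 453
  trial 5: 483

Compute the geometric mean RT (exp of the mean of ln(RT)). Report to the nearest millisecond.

ln(RT): 6.4102, 6.4646, 6.5028, 6.1159, 6.1800
Mean ln(RT) = 31.6735/5 = 6.33469
Geometric mean = exp(6.33469) = 563.80 ms

564 ms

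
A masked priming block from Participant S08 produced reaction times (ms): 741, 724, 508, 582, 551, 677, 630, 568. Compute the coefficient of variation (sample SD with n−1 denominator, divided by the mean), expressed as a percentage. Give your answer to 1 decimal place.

n = 8, Σ = 4981, M = 622.6250
Σ(x−M)² = 50203.875; s = √(50203.875/7) = 84.6876
CV = 84.6876 / 622.6250 = 0.13602 = 13.602%

13.6%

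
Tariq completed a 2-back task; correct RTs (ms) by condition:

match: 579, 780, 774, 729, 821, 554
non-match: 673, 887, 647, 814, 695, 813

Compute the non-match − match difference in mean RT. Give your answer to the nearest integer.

49 ms

M(match) = 4237/6 = 706.167
M(non-match) = 4529/6 = 754.833
Difference = 754.833 − 706.167 = 48.667 ms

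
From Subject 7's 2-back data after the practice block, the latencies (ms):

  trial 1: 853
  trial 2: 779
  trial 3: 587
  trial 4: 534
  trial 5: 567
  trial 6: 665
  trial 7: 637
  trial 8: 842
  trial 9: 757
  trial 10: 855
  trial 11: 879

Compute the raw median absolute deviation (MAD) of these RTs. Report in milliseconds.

98 ms

Sorted: 534, 567, 587, 637, 665, 757, 779, 842, 853, 855, 879 → median = 757
|x − 757|: 96, 22, 170, 223, 190, 92, 120, 85, 0, 98, 122
Sorted deviations: 0, 22, 85, 92, 96, 98, 120, 122, 170, 190, 223 → MAD = 98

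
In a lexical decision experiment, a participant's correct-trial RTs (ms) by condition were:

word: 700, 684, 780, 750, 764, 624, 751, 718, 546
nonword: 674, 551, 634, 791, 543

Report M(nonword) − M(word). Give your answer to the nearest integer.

M(word) = 6317/9 = 701.889
M(nonword) = 3193/5 = 638.600
Difference = 638.600 − 701.889 = -63.289 ms

-63 ms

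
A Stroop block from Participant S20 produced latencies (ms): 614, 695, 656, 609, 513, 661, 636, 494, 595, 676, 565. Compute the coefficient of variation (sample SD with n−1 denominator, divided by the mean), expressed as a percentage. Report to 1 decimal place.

n = 11, Σ = 6714, M = 610.3636
Σ(x−M)² = 42104.545; s = √(42104.545/10) = 64.8880
CV = 64.8880 / 610.3636 = 0.10631 = 10.631%

10.6%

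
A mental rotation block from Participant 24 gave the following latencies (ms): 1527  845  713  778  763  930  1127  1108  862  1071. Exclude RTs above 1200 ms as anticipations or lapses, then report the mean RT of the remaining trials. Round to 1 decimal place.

Excluded: 1527
Retained (n=9): Σ = 8197
Mean = 8197/9 = 910.7778

910.8 ms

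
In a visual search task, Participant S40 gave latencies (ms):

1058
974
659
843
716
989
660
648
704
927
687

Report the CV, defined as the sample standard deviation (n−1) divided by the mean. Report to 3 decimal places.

0.193

n = 11, Σ = 8865, M = 805.9091
Σ(x−M)² = 241780.909; s = √(241780.909/10) = 155.4931
CV = 155.4931 / 805.9091 = 0.19294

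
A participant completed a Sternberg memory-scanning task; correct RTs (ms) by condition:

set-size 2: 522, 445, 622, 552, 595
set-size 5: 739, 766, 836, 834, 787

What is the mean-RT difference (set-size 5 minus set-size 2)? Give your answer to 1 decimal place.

M(set-size 2) = 2736/5 = 547.200
M(set-size 5) = 3962/5 = 792.400
Difference = 792.400 − 547.200 = 245.200 ms

245.2 ms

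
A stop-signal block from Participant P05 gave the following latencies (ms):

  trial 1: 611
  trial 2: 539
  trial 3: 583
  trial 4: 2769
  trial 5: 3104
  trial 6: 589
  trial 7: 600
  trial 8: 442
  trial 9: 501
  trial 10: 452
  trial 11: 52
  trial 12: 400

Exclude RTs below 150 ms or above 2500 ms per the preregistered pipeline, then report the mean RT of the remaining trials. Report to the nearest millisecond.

Excluded: 52, 2769, 3104
Retained (n=9): Σ = 4717
Mean = 4717/9 = 524.1111

524 ms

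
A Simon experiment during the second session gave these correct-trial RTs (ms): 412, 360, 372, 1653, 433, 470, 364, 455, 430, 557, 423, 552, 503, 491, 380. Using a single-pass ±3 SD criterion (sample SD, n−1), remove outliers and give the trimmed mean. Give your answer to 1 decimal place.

443.0 ms

n = 15, ΣRT = 7855, M = 523.667
Σ(x−M)² = 1421917.33; s = √(1421917.33/14) = 318.693
Cutoffs: 523.667 ± 3·318.693 → [-432.4, 1479.7]
Outside: 1653 → excluded.
Retained (n=14): Σ = 6202, mean = 6202/14 = 443.000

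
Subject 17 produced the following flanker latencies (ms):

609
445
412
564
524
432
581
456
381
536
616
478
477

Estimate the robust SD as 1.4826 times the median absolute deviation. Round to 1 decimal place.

Sorted: 381, 412, 432, 445, 456, 477, 478, 524, 536, 564, 581, 609, 616 → median = 478
|x − 478| sorted: 0, 1, 22, 33, 46, 46, 58, 66, 86, 97, 103, 131, 138 → MAD = 58
Robust SD ≈ 1.4826 × 58 = 85.991

86.0 ms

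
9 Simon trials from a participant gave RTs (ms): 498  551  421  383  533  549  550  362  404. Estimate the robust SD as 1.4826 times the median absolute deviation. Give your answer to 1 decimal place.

Sorted: 362, 383, 404, 421, 498, 533, 549, 550, 551 → median = 498
|x − 498| sorted: 0, 35, 51, 52, 53, 77, 94, 115, 136 → MAD = 53
Robust SD ≈ 1.4826 × 53 = 78.578

78.6 ms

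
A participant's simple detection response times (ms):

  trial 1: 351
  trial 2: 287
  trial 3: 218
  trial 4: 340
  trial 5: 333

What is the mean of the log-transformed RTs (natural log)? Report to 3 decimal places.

ln(RT): 5.8608, 5.6595, 5.3845, 5.8289, 5.8081
Σ ln(RT) = 28.5419
Mean = 28.5419/5 = 5.70837

5.708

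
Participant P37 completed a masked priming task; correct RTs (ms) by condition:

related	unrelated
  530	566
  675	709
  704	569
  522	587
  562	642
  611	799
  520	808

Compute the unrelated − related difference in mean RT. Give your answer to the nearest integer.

M(related) = 4124/7 = 589.143
M(unrelated) = 4680/7 = 668.571
Difference = 668.571 − 589.143 = 79.429 ms

79 ms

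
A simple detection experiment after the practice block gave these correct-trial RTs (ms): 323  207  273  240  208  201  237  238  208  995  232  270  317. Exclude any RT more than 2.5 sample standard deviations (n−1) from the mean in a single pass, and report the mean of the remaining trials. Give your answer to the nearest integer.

246 ms

n = 13, ΣRT = 3949, M = 303.769
Σ(x−M)² = 536702.31; s = √(536702.31/12) = 211.483
Cutoffs: 303.769 ± 2.5·211.483 → [-224.9, 832.5]
Outside: 995 → excluded.
Retained (n=12): Σ = 2954, mean = 2954/12 = 246.167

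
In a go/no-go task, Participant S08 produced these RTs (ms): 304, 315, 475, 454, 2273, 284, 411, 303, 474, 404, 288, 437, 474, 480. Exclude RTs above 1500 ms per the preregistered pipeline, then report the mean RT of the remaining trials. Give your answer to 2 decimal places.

Excluded: 2273
Retained (n=13): Σ = 5103
Mean = 5103/13 = 392.5385

392.54 ms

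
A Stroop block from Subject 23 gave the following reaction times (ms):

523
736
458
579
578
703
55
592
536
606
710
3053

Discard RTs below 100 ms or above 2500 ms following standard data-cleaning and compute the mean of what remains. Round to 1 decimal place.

Excluded: 55, 3053
Retained (n=10): Σ = 6021
Mean = 6021/10 = 602.1000

602.1 ms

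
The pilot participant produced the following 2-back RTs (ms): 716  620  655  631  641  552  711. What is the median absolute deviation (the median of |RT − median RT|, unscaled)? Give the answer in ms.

21 ms

Sorted: 552, 620, 631, 641, 655, 711, 716 → median = 641
|x − 641|: 75, 21, 14, 10, 0, 89, 70
Sorted deviations: 0, 10, 14, 21, 70, 75, 89 → MAD = 21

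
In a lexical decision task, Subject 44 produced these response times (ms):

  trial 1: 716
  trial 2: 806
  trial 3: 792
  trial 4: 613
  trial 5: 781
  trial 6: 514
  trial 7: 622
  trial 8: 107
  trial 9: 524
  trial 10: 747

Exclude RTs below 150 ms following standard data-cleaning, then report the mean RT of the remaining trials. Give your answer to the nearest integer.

Excluded: 107
Retained (n=9): Σ = 6115
Mean = 6115/9 = 679.4444

679 ms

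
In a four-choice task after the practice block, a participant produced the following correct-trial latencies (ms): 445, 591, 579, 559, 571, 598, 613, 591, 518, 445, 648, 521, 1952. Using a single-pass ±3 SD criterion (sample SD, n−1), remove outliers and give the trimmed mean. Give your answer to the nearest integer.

n = 13, ΣRT = 8631, M = 663.923
Σ(x−M)² = 1841400.92; s = √(1841400.92/12) = 391.727
Cutoffs: 663.923 ± 3·391.727 → [-511.3, 1839.1]
Outside: 1952 → excluded.
Retained (n=12): Σ = 6679, mean = 6679/12 = 556.583

557 ms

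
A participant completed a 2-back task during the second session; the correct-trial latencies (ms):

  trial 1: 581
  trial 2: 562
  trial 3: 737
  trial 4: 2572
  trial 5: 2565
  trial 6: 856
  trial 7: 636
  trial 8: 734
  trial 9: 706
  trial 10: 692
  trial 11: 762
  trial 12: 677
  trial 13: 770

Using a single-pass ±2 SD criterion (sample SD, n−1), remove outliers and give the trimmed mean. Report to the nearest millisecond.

701 ms

n = 13, ΣRT = 12850, M = 988.462
Σ(x−M)² = 5974413.23; s = √(5974413.23/12) = 705.597
Cutoffs: 988.462 ± 2·705.597 → [-422.7, 2399.7]
Outside: 2565, 2572 → excluded.
Retained (n=11): Σ = 7713, mean = 7713/11 = 701.182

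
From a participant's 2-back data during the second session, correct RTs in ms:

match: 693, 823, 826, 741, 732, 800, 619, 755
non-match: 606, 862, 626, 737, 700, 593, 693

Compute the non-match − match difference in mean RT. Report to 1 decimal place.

-60.5 ms

M(match) = 5989/8 = 748.625
M(non-match) = 4817/7 = 688.143
Difference = 688.143 − 748.625 = -60.482 ms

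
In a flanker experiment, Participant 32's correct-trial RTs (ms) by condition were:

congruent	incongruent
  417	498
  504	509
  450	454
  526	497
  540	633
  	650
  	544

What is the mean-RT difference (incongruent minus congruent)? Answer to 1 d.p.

53.3 ms

M(congruent) = 2437/5 = 487.400
M(incongruent) = 3785/7 = 540.714
Difference = 540.714 − 487.400 = 53.314 ms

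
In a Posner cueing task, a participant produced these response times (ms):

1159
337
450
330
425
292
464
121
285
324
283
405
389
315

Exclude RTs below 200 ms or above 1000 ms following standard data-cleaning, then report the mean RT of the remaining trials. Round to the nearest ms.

Excluded: 121, 1159
Retained (n=12): Σ = 4299
Mean = 4299/12 = 358.2500

358 ms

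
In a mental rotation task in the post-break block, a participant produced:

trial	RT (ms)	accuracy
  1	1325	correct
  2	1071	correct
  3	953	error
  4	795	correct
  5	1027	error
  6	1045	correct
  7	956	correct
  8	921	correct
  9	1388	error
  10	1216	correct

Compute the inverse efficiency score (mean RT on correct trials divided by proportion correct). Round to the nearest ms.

Correct trials (n=7): 1325, 1071, 795, 1045, 956, 921, 1216
Mean correct RT = 7329/7 = 1047.0000 ms
Proportion correct = 7/10
IES = 1047.0000 / (7/10) = 1495.714 ms

1496 ms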